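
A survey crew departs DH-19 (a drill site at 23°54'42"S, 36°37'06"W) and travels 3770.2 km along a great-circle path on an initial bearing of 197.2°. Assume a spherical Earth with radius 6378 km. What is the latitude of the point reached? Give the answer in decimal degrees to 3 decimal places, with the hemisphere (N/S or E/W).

55.409°S

DH-19: φ = -23.91167°, λ = -36.61833°
δ = d/R = 3770.2/6378 = 0.591126 rad
φ₂ = arcsin(sin φ₁ cos δ + cos φ₁ sin δ cos θ)
   = arcsin(-0.40533·0.83031 + 0.91417·0.55730·-0.95528) = -55.40938°
λ₂ = λ₁ + atan2(sin θ sin δ cos φ₁, cos δ − sin φ₁ sin φ₂) = -53.49330°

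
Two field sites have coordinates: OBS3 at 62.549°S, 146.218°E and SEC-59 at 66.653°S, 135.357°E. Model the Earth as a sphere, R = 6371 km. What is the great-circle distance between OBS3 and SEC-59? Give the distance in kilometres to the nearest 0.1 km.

688.7 km

Δφ = -4.1040°,  Δλ = -10.8610°
a = sin²(Δφ/2) + cos φ₁ cos φ₂ sin²(Δλ/2) = 0.002918
c = 2·arcsin(√a) = 0.108096 rad = 6.1934°
d = R·c = 6371 × 0.108096 = 688.7 km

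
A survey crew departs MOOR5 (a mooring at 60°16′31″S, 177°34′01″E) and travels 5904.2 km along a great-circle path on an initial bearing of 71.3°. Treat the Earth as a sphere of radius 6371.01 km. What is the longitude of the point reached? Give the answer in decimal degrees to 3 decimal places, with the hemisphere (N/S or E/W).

126.922°W

MOOR5: φ = -60.27528°, λ = +177.56694°
δ = d/R = 5904.2/6371.01 = 0.926729 rad
φ₂ = arcsin(sin φ₁ cos δ + cos φ₁ sin δ cos θ)
   = arcsin(-0.86842·0.60045 + 0.49583·0.79966·0.32061) = -23.22366°
λ₂ = λ₁ + atan2(sin θ sin δ cos φ₁, cos δ − sin φ₁ sin φ₂) = -126.92238°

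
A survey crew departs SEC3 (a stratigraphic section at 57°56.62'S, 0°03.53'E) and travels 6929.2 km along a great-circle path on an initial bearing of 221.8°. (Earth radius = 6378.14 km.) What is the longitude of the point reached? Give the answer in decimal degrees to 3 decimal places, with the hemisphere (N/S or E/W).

117.815°W

SEC3: φ = -57.94367°, λ = +0.05883°
δ = d/R = 6929.2/6378.14 = 1.086398 rad
φ₂ = arcsin(sin φ₁ cos δ + cos φ₁ sin δ cos θ)
   = arcsin(-0.84753·0.46568 + 0.53075·0.88496·-0.74548) = -48.14340°
λ₂ = λ₁ + atan2(sin θ sin δ cos φ₁, cos δ − sin φ₁ sin φ₂) = -117.81501°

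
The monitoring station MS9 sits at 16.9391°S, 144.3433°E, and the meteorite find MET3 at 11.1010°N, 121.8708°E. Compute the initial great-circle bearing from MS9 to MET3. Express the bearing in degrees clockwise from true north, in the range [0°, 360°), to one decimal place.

320.1°

Δλ = -22.4725°
y = sin Δλ · cos φ₂ = -0.375088
x = cos φ₁ sin φ₂ − sin φ₁ cos φ₂ cos Δλ = 0.448379
θ = atan2(y, x) = -39.9139° → 320.0861° (mod 360°)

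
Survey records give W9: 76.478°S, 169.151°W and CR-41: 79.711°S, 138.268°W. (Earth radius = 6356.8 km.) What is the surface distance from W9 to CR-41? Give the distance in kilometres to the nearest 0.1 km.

Δφ = -3.2330°,  Δλ = 30.8830°
a = sin²(Δφ/2) + cos φ₁ cos φ₂ sin²(Δλ/2) = 0.003756
c = 2·arcsin(√a) = 0.122656 rad = 7.0277°
d = R·c = 6356.8 × 0.122656 = 779.7 km

779.7 km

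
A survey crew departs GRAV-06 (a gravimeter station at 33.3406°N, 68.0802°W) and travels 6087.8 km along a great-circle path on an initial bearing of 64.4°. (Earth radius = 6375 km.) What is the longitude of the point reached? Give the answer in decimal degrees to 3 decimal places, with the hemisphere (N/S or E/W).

0.504°E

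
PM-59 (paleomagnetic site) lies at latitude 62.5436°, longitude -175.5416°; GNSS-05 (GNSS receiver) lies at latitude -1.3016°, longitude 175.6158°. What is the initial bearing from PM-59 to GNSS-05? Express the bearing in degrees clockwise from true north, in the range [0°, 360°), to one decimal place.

Δλ = -8.8426°
y = sin Δλ · cos φ₂ = -0.153681
x = cos φ₁ sin φ₂ − sin φ₁ cos φ₂ cos Δλ = -0.887062
θ = atan2(y, x) = -170.1712° → 189.8288° (mod 360°)

189.8°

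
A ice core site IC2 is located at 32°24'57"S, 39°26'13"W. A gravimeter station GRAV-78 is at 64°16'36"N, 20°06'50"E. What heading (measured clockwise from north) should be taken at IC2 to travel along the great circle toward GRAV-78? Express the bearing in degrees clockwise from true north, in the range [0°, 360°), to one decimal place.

IC2: φ = -32.41583°, λ = -39.43694°
GRAV-78: φ = +64.27667°, λ = +20.11389°
Δλ = 59.5508°
y = sin Δλ · cos φ₂ = 0.374165
x = cos φ₁ sin φ₂ − sin φ₁ cos φ₂ cos Δλ = 0.878430
θ = atan2(y, x) = 23.0714° → 23.0714° (mod 360°)

23.1°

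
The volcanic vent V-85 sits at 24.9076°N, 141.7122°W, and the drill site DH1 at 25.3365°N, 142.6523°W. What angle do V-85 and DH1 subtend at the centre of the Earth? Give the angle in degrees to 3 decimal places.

0.953°

Δφ = 0.4289°,  Δλ = -0.9401°
a = sin²(Δφ/2) + cos φ₁ cos φ₂ sin²(Δλ/2) = 0.000069
c = 2·arcsin(√a) = 0.016635 rad = 0.9531°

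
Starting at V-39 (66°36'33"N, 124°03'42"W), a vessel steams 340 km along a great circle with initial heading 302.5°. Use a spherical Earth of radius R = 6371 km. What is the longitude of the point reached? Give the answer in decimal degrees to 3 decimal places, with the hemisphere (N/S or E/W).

130.992°W

V-39: φ = +66.60917°, λ = -124.06167°
δ = d/R = 340/6371 = 0.053367 rad
φ₂ = arcsin(sin φ₁ cos δ + cos φ₁ sin δ cos θ)
   = arcsin(0.91782·0.99858 + 0.39700·0.05334·0.53730) = 68.10821°
λ₂ = λ₁ + atan2(sin θ sin δ cos φ₁, cos δ − sin φ₁ sin φ₂) = -130.99172°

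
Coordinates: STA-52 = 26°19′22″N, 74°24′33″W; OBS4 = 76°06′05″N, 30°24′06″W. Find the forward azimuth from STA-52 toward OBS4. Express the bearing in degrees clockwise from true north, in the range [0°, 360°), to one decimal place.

STA-52: φ = +26.32278°, λ = -74.40917°
OBS4: φ = +76.10139°, λ = -30.40167°
Δλ = 44.0075°
y = sin Δλ · cos φ₂ = 0.166883
x = cos φ₁ sin φ₂ − sin φ₁ cos φ₂ cos Δλ = 0.793459
θ = atan2(y, x) = 11.8775° → 11.8775° (mod 360°)

11.9°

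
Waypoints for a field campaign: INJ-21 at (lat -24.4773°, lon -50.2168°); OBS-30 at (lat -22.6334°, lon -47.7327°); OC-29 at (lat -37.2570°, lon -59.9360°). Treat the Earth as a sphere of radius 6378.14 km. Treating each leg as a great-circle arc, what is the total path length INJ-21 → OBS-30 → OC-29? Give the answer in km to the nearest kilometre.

2331 km

INJ-21→OBS-30: c = 0.051137 rad, d = 326.16 km
OBS-30→OC-29: c = 0.314325 rad, d = 2004.81 km
Total = 326.16 + 2004.81 = 2330.96 km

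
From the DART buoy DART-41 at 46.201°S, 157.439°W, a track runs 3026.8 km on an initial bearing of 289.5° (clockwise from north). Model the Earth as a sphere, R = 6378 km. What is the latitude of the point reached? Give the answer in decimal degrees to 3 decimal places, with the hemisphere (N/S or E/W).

32.441°S

δ = d/R = 3026.8/6378 = 0.474569 rad
φ₂ = arcsin(sin φ₁ cos δ + cos φ₁ sin δ cos θ)
   = arcsin(-0.72177·0.88949 + 0.69213·0.45695·0.33381) = -32.44130°
λ₂ = λ₁ + atan2(sin θ sin δ cos φ₁, cos δ − sin φ₁ sin φ₂) = 171.87076°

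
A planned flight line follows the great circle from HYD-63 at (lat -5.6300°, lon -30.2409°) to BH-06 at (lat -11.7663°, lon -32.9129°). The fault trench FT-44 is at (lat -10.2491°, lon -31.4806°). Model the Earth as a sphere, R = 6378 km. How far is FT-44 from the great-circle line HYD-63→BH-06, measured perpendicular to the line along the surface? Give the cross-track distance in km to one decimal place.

76.7 km

δ₁₃ = central angle HYD-63→FT-44 = 0.083416 rad  (haversine)
θ₁₃ = bearing HYD-63→FT-44 = 194.804°,  θ₁₂ = bearing HYD-63→BH-06 = 203.100°
dₓₜ = R·arcsin(sin δ₁₃ · sin(θ₁₃ − θ₁₂)) = 6378·arcsin(0.08332·sin(-8.296°)) = -76.674 km
|dₓₜ| = 76.674 km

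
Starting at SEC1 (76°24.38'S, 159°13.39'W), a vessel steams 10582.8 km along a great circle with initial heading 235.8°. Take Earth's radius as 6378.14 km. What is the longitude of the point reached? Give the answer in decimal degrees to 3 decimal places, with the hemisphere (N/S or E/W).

76.336°E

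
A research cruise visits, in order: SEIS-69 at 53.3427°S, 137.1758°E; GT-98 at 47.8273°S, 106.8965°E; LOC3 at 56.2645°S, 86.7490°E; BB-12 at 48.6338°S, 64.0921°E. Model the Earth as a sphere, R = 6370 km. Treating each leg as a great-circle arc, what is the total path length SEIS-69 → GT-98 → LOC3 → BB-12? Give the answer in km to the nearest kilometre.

5604 km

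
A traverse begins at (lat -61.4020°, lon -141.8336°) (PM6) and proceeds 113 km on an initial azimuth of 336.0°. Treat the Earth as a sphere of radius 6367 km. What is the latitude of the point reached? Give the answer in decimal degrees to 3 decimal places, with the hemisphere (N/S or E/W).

60.470°S

δ = d/R = 113/6367 = 0.017748 rad
φ₂ = arcsin(sin φ₁ cos δ + cos φ₁ sin δ cos θ)
   = arcsin(-0.87800·0.99984 + 0.47866·0.01775·0.91355) = -60.47039°
λ₂ = λ₁ + atan2(sin θ sin δ cos φ₁, cos δ − sin φ₁ sin φ₂) = -142.67274°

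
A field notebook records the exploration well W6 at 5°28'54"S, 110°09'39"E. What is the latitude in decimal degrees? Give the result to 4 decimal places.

5° + 28′/60 + 54″/3600 = 5 + 0.46667 + 0.01500 = 5.4817°

5.4817°S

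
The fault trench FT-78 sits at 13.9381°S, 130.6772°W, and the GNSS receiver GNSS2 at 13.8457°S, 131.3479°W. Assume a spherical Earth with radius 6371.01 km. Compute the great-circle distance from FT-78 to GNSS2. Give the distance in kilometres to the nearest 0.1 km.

Δφ = 0.0924°,  Δλ = -0.6707°
a = sin²(Δφ/2) + cos φ₁ cos φ₂ sin²(Δλ/2) = 0.000033
c = 2·arcsin(√a) = 0.011477 rad = 0.6576°
d = R·c = 6371.01 × 0.011477 = 73.1 km

73.1 km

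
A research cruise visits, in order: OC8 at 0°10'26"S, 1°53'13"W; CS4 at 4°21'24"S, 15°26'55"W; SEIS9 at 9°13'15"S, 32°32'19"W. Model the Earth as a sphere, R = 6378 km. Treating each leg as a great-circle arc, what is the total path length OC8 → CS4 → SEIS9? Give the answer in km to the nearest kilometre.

3543 km

OC8: φ = -0.17389°, λ = -1.88694°
CS4: φ = -4.35667°, λ = -15.44861°
SEIS9: φ = -9.22083°, λ = -32.53861°
OC8→CS4: c = 0.247470 rad, d = 1578.36 km
CS4→SEIS9: c = 0.308008 rad, d = 1964.47 km
Total = 1578.36 + 1964.47 = 3542.84 km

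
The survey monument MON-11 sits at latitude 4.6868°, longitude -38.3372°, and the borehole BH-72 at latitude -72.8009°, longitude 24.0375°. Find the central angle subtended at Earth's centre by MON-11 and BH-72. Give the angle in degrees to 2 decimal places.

86.64°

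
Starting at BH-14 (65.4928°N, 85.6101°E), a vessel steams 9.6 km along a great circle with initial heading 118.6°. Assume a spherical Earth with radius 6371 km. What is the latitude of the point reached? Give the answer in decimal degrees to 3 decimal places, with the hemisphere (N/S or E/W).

65.451°N

δ = d/R = 9.6/6371 = 0.001507 rad
φ₂ = arcsin(sin φ₁ cos δ + cos φ₁ sin δ cos θ)
   = arcsin(0.90991·1.00000 + 0.41481·0.00151·-0.47869) = 65.45136°
λ₂ = λ₁ + atan2(sin θ sin δ cos φ₁, cos δ − sin φ₁ sin φ₂) = 85.79255°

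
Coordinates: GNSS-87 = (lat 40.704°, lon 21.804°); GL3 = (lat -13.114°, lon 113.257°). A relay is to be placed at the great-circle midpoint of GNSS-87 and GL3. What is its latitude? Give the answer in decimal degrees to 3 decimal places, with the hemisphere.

Bx = cos φ₂ cos Δλ = -0.024696,  By = cos φ₂ sin Δλ = 0.973607
φₘ = atan2(sin φ₁ + sin φ₂, √((cos φ₁ + Bx)² + By²)) = 19.23301°
λₘ = λ₁ + atan2(By, cos φ₁ + Bx) = 74.81423°

19.233°N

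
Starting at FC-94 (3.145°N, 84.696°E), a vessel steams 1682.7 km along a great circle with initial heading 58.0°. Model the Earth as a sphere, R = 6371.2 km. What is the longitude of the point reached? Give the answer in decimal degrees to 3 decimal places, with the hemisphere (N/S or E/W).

δ = d/R = 1682.7/6371.2 = 0.264110 rad
φ₂ = arcsin(sin φ₁ cos δ + cos φ₁ sin δ cos θ)
   = arcsin(0.05486·0.96533 + 0.99849·0.26105·0.52992) = 11.01629°
λ₂ = λ₁ + atan2(sin θ sin δ cos φ₁, cos δ − sin φ₁ sin φ₂) = 97.73060°

97.731°E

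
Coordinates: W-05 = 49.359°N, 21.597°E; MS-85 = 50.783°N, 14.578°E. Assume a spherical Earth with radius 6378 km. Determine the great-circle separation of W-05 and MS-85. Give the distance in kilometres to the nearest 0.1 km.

Δφ = 1.4240°,  Δλ = -7.0190°
a = sin²(Δφ/2) + cos φ₁ cos φ₂ sin²(Δλ/2) = 0.001698
c = 2·arcsin(√a) = 0.082425 rad = 4.7226°
d = R·c = 6378 × 0.082425 = 525.7 km

525.7 km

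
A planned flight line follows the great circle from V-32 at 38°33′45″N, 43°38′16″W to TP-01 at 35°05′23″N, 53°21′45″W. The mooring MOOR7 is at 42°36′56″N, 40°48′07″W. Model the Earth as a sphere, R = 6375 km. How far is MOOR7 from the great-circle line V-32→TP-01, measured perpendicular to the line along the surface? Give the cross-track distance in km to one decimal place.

V-32: φ = +38.56250°, λ = -43.63778°
TP-01: φ = +35.08972°, λ = -53.36250°
MOOR7: φ = +42.61556°, λ = -40.80194°
δ₁₃ = central angle V-32→MOOR7 = 0.080092 rad  (haversine)
θ₁₃ = bearing V-32→MOOR7 = 27.070°,  θ₁₂ = bearing V-32→TP-01 = 248.932°
dₓₜ = R·arcsin(sin δ₁₃ · sin(θ₁₃ − θ₁₂)) = 6375·arcsin(0.08001·sin(-221.862°)) = 340.532 km
|dₓₜ| = 340.532 km

340.5 km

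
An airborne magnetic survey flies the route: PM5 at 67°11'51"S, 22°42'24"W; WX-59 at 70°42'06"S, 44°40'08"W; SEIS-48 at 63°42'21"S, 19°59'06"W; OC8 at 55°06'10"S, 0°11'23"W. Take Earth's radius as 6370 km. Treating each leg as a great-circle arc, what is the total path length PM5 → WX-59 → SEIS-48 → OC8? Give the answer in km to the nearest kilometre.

3717 km

PM5: φ = -67.19750°, λ = -22.70667°
WX-59: φ = -70.70167°, λ = -44.66889°
SEIS-48: φ = -63.70583°, λ = -19.98500°
OC8: φ = -55.10278°, λ = -0.18972°
PM5→WX-59: c = 0.149568 rad, d = 952.75 km
WX-59→SEIS-48: c = 0.204425 rad, d = 1302.19 km
SEIS-48→OC8: c = 0.229533 rad, d = 1462.12 km
Total = 952.75 + 1302.19 + 1462.12 = 3717.06 km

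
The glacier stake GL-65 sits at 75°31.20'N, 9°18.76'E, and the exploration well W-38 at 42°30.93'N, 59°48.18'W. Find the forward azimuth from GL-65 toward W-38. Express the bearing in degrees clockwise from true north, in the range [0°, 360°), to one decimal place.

GL-65: φ = +75.52000°, λ = +9.31267°
W-38: φ = +42.51550°, λ = -59.80300°
Δλ = -69.1157°
y = sin Δλ · cos φ₂ = -0.688669
x = cos φ₁ sin φ₂ − sin φ₁ cos φ₂ cos Δλ = -0.085439
θ = atan2(y, x) = -97.0722° → 262.9278° (mod 360°)

262.9°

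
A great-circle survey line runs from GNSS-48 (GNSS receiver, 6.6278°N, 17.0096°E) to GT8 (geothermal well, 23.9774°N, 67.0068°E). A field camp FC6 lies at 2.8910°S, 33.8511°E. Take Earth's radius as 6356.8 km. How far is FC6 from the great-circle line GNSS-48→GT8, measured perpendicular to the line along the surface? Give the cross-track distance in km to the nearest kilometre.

δ₁₃ = central angle GNSS-48→FC6 = 0.337208 rad  (haversine)
θ₁₃ = bearing GNSS-48→FC6 = 119.005°,  θ₁₂ = bearing GNSS-48→GT8 = 64.365°
dₓₜ = R·arcsin(sin δ₁₃ · sin(θ₁₃ − θ₁₂)) = 6356.8·arcsin(0.33085·sin(54.640°)) = 1736.734 km
|dₓₜ| = 1736.734 km

1737 km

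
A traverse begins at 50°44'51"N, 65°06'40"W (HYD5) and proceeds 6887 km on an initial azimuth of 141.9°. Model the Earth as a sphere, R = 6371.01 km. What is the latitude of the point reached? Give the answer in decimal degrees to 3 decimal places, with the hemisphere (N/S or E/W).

HYD5: φ = +50.74750°, λ = -65.11111°
δ = d/R = 6887/6371.01 = 1.080990 rad
φ₂ = arcsin(sin φ₁ cos δ + cos φ₁ sin δ cos θ)
   = arcsin(0.77437·0.47045 + 0.63274·0.88242·-0.78694) = -4.30564°
λ₂ = λ₁ + atan2(sin θ sin δ cos φ₁, cos δ − sin φ₁ sin φ₂) = -32.01614°

4.306°S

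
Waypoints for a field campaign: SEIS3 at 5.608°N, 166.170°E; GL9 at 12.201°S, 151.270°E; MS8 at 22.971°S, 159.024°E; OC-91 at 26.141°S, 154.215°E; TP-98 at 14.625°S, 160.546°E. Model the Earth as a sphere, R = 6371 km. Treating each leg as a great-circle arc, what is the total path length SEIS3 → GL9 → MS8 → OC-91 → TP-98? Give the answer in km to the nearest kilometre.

SEIS3→GL9: c = 0.404310 rad, d = 2575.86 km
GL9→MS8: c = 0.227838 rad, d = 1451.56 km
MS8→OC-91: c = 0.094266 rad, d = 600.57 km
OC-91→TP-98: c = 0.225995 rad, d = 1439.81 km
Total = 2575.86 + 1451.56 + 600.57 + 1439.81 = 6067.80 km

6068 km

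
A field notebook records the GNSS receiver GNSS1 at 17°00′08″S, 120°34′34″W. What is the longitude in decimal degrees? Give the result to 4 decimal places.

120° + 34′/60 + 34″/3600 = 120 + 0.56667 + 0.00944 = 120.5761°

120.5761°W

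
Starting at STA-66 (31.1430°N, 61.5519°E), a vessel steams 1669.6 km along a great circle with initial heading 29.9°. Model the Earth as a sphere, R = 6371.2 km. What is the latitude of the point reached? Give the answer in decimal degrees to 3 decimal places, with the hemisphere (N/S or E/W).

δ = d/R = 1669.6/6371.2 = 0.262054 rad
φ₂ = arcsin(sin φ₁ cos δ + cos φ₁ sin δ cos θ)
   = arcsin(0.51718·0.96586 + 0.85588·0.25907·0.86690) = 43.76761°
λ₂ = λ₁ + atan2(sin θ sin δ cos φ₁, cos δ − sin φ₁ sin φ₂) = 71.85340°

43.768°N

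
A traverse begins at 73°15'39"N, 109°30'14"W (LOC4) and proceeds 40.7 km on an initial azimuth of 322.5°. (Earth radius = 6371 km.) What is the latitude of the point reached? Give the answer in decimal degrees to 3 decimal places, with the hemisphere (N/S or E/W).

73.550°N

LOC4: φ = +73.26083°, λ = -109.50389°
δ = d/R = 40.7/6371 = 0.006388 rad
φ₂ = arcsin(sin φ₁ cos δ + cos φ₁ sin δ cos θ)
   = arcsin(0.95763·0.99998 + 0.28802·0.00639·0.79335) = 73.54975°
λ₂ = λ₁ + atan2(sin θ sin δ cos φ₁, cos δ − sin φ₁ sin φ₂) = -110.29075°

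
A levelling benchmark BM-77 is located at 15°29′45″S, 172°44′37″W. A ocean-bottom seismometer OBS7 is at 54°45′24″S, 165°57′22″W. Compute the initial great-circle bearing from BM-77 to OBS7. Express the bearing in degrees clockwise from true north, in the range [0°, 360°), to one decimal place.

173.9°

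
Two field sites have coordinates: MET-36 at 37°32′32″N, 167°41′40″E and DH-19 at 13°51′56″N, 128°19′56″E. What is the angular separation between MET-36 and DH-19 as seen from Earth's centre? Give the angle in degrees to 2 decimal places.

MET-36: φ = +37.54222°, λ = +167.69444°
DH-19: φ = +13.86556°, λ = +128.33222°
Δφ = -23.6767°,  Δλ = -39.3622°
a = sin²(Δφ/2) + cos φ₁ cos φ₂ sin²(Δλ/2) = 0.129401
c = 2·arcsin(√a) = 0.735942 rad = 42.1664°

42.17°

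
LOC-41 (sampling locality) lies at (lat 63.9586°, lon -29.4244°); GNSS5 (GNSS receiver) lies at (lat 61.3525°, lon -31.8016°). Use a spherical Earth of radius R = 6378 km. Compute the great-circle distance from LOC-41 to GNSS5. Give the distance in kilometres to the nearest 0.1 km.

Δφ = -2.6061°,  Δλ = -2.3772°
a = sin²(Δφ/2) + cos φ₁ cos φ₂ sin²(Δλ/2) = 0.000608
c = 2·arcsin(√a) = 0.049308 rad = 2.8251°
d = R·c = 6378 × 0.049308 = 314.5 km

314.5 km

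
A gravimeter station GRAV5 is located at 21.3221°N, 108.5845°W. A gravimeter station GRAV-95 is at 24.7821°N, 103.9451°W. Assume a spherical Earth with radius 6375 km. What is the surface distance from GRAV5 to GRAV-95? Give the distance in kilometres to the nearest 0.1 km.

611.3 km

Δφ = 3.4600°,  Δλ = 4.6394°
a = sin²(Δφ/2) + cos φ₁ cos φ₂ sin²(Δλ/2) = 0.002297
c = 2·arcsin(√a) = 0.095891 rad = 5.4941°
d = R·c = 6375 × 0.095891 = 611.3 km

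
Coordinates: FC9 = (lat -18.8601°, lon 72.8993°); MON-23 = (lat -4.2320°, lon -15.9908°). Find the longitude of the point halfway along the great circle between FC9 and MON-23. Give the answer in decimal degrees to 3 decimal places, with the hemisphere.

Bx = cos φ₂ cos Δλ = 0.019317,  By = cos φ₂ sin Δλ = -0.997086
φₘ = atan2(sin φ₁ + sin φ₂, √((cos φ₁ + Bx)² + By²)) = -15.96351°
λₘ = λ₁ + atan2(By, cos φ₁ + Bx) = 26.98105°

26.981°E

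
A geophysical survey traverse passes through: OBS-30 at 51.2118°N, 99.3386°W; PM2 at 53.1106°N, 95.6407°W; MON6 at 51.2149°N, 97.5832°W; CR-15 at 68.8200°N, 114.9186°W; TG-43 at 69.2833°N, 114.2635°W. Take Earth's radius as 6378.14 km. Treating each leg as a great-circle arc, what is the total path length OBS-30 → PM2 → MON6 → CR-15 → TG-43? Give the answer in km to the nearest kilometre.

2802 km

OBS-30→PM2: c = 0.051620 rad, d = 329.24 km
PM2→MON6: c = 0.039076 rad, d = 249.23 km
MON6→CR-15: c = 0.339613 rad, d = 2166.10 km
CR-15→TG-43: c = 0.009061 rad, d = 57.79 km
Total = 329.24 + 249.23 + 2166.10 + 57.79 = 2802.36 km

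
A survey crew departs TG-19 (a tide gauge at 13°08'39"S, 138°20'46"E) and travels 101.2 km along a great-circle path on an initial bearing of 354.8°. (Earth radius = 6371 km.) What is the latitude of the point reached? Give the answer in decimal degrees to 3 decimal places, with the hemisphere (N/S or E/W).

12.238°S

TG-19: φ = -13.14417°, λ = +138.34611°
δ = d/R = 101.2/6371 = 0.015884 rad
φ₂ = arcsin(sin φ₁ cos δ + cos φ₁ sin δ cos θ)
   = arcsin(-0.22740·0.99987 + 0.97380·0.01588·0.99588) = -12.23779°
λ₂ = λ₁ + atan2(sin θ sin δ cos φ₁, cos δ − sin φ₁ sin φ₂) = 138.26171°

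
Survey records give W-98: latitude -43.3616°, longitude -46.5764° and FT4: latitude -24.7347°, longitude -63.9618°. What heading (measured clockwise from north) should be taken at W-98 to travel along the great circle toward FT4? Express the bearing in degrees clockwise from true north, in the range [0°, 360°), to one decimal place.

317.0°

Δλ = -17.3854°
y = sin Δλ · cos φ₂ = -0.271384
x = cos φ₁ sin φ₂ − sin φ₁ cos φ₂ cos Δλ = 0.290916
θ = atan2(y, x) = -43.0107° → 316.9893° (mod 360°)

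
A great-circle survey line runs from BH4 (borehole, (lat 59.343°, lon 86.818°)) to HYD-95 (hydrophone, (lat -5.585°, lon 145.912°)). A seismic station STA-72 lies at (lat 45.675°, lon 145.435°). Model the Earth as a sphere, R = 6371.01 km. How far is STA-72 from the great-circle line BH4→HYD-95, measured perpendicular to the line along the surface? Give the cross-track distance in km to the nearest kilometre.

δ₁₃ = central angle BH4→STA-72 = 0.641938 rad  (haversine)
θ₁₃ = bearing BH4→STA-72 = 85.040°,  θ₁₂ = bearing BH4→HYD-95 = 119.816°
dₓₜ = R·arcsin(sin δ₁₃ · sin(θ₁₃ − θ₁₂)) = 6371.01·arcsin(0.59875·sin(-34.776°)) = -2220.403 km
|dₓₜ| = 2220.403 km

2220 km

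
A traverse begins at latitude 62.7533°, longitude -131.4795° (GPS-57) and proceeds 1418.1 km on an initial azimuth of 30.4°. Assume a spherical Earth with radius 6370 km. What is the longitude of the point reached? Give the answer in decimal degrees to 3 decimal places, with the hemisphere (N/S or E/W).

δ = d/R = 1418.1/6370 = 0.222622 rad
φ₂ = arcsin(sin φ₁ cos δ + cos φ₁ sin δ cos θ)
   = arcsin(0.88904·0.97532 + 0.45782·0.22079·0.86251) = 72.60910°
λ₂ = λ₁ + atan2(sin θ sin δ cos φ₁, cos δ − sin φ₁ sin φ₂) = -109.52912°

109.529°W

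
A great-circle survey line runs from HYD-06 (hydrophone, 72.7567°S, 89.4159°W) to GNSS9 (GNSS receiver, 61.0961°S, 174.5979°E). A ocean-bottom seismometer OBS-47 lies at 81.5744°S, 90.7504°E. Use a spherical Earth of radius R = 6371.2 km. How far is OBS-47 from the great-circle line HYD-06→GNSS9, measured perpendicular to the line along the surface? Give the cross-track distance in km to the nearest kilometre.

δ₁₃ = central angle HYD-06→OBS-47 = 0.448006 rad  (haversine)
θ₁₃ = bearing HYD-06→OBS-47 = 180.056°,  θ₁₂ = bearing HYD-06→GNSS9 = 237.381°
dₓₜ = R·arcsin(sin δ₁₃ · sin(θ₁₃ − θ₁₂)) = 6371.2·arcsin(0.43317·sin(-57.325°)) = -2377.883 km
|dₓₜ| = 2377.883 km

2378 km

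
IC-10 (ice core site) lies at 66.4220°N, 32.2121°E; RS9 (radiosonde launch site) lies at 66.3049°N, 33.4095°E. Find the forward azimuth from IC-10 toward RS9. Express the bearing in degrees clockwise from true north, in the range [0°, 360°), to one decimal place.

Δλ = 1.1974°
y = sin Δλ · cos φ₂ = 0.008398
x = cos φ₁ sin φ₂ − sin φ₁ cos φ₂ cos Δλ = -0.001963
θ = atan2(y, x) = 103.1589° → 103.1589° (mod 360°)

103.2°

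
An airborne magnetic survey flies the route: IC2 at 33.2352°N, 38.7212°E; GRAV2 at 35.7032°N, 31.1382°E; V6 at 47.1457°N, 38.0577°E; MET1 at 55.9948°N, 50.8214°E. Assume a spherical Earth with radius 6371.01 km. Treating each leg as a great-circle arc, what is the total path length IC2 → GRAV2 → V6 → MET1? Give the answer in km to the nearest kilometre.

3460 km

IC2→GRAV2: c = 0.117264 rad, d = 747.09 km
GRAV2→V6: c = 0.219063 rad, d = 1395.65 km
V6→MET1: c = 0.206778 rad, d = 1317.38 km
Total = 747.09 + 1395.65 + 1317.38 = 3460.12 km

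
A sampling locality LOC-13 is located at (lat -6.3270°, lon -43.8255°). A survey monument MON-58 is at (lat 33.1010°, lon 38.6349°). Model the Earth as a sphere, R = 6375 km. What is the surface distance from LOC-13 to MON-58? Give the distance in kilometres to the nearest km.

Δφ = 39.4280°,  Δλ = 82.4604°
a = sin²(Δφ/2) + cos φ₁ cos φ₂ sin²(Δλ/2) = 0.475468
c = 2·arcsin(√a) = 1.521713 rad = 87.1877°
d = R·c = 6375 × 1.521713 = 9700.9 km

9701 km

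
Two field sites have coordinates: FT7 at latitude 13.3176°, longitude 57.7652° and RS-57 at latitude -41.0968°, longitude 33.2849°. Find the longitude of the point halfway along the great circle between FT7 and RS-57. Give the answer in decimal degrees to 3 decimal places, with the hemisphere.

47.105°E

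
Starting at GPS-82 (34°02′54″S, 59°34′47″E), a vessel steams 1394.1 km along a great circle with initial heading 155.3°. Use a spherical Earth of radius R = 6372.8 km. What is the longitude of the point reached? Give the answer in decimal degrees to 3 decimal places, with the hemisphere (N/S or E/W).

GPS-82: φ = -34.04833°, λ = +59.57972°
δ = d/R = 1394.1/6372.8 = 0.218758 rad
φ₂ = arcsin(sin φ₁ cos δ + cos φ₁ sin δ cos θ)
   = arcsin(-0.55989·0.97617 + 0.82857·0.21702·-0.90851) = -45.22761°
λ₂ = λ₁ + atan2(sin θ sin δ cos φ₁, cos δ − sin φ₁ sin φ₂) = 66.97764°

66.978°E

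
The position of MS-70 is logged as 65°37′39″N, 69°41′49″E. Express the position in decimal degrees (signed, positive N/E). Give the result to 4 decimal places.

lat: 65.6275° N → +65.6275°
lon: 69.6969° E → +69.6969°

+65.6275°, +69.6969°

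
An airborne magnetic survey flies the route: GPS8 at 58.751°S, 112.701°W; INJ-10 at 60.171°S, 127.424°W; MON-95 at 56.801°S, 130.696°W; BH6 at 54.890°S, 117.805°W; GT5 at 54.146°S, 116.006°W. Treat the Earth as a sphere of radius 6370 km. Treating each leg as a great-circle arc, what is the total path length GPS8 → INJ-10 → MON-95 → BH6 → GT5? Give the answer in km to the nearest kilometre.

GPS8→INJ-10: c = 0.132608 rad, d = 844.71 km
INJ-10→MON-95: c = 0.065940 rad, d = 420.04 km
MON-95→BH6: c = 0.130426 rad, d = 830.81 km
BH6→GT5: c = 0.022377 rad, d = 142.54 km
Total = 844.71 + 420.04 + 830.81 + 142.54 = 2238.10 km

2238 km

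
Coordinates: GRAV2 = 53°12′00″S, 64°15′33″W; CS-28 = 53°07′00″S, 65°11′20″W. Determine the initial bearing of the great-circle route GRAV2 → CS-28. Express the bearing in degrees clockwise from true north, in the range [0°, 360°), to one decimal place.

278.1°

GRAV2: φ = -53.20000°, λ = -64.25917°
CS-28: φ = -53.11667°, λ = -65.18889°
Δλ = -0.9297°
y = sin Δλ · cos φ₂ = -0.009739
x = cos φ₁ sin φ₂ − sin φ₁ cos φ₂ cos Δλ = 0.001391
θ = atan2(y, x) = -81.8703° → 278.1297° (mod 360°)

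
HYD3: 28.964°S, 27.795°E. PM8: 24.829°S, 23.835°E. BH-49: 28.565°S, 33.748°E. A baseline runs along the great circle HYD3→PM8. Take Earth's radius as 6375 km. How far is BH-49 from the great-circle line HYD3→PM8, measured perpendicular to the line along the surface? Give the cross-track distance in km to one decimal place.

δ₁₃ = central angle HYD3→BH-49 = 0.091335 rad  (haversine)
θ₁₃ = bearing HYD3→BH-49 = 87.065°,  θ₁₂ = bearing HYD3→PM8 = 318.586°
dₓₜ = R·arcsin(sin δ₁₃ · sin(θ₁₃ − θ₁₂)) = 6375·arcsin(0.09121·sin(-231.521°)) = 455.568 km
|dₓₜ| = 455.568 km

455.6 km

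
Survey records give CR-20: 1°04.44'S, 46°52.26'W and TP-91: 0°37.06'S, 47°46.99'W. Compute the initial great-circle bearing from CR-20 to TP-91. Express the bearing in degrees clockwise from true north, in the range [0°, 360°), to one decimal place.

CR-20: φ = -1.07400°, λ = -46.87100°
TP-91: φ = -0.61767°, λ = -47.78317°
Δλ = -0.9122°
y = sin Δλ · cos φ₂ = -0.015919
x = cos φ₁ sin φ₂ − sin φ₁ cos φ₂ cos Δλ = 0.007962
θ = atan2(y, x) = -63.4272° → 296.5728° (mod 360°)

296.6°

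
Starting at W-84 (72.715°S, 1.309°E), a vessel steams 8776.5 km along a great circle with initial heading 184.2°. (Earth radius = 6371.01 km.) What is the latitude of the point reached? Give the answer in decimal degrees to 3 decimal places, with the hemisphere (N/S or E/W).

δ = d/R = 8776.5/6371.01 = 1.377568 rad
φ₂ = arcsin(sin φ₁ cos δ + cos φ₁ sin δ cos θ)
   = arcsin(-0.95484·0.19203 + 0.29712·0.98139·-0.99731) = -28.30519°
λ₂ = λ₁ + atan2(sin θ sin δ cos φ₁, cos δ − sin φ₁ sin φ₂) = -174.00839°

28.305°S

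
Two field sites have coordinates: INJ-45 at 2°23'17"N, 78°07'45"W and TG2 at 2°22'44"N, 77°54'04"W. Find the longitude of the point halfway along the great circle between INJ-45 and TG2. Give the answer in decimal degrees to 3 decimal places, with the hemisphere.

78.015°W

INJ-45: φ = +2.38806°, λ = -78.12917°
TG2: φ = +2.37889°, λ = -77.90111°
Bx = cos φ₂ cos Δλ = 0.999130,  By = cos φ₂ sin Δλ = 0.003977
φₘ = atan2(sin φ₁ + sin φ₂, √((cos φ₁ + Bx)² + By²)) = 2.38348°
λₘ = λ₁ + atan2(By, cos φ₁ + Bx) = -78.01514°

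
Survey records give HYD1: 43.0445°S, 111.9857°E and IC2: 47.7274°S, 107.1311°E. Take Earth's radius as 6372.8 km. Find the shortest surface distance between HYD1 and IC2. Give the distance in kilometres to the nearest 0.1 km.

644.0 km

Δφ = -4.6829°,  Δλ = -4.8546°
a = sin²(Δφ/2) + cos φ₁ cos φ₂ sin²(Δλ/2) = 0.002551
c = 2·arcsin(√a) = 0.101055 rad = 5.7900°
d = R·c = 6372.8 × 0.101055 = 644.0 km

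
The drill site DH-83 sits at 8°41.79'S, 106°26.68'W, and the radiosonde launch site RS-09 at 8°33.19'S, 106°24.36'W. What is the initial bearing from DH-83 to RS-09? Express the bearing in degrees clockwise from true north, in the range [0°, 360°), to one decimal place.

14.9°

DH-83: φ = -8.69650°, λ = -106.44467°
RS-09: φ = -8.55317°, λ = -106.40600°
Δλ = 0.0387°
y = sin Δλ · cos φ₂ = 0.000667
x = cos φ₁ sin φ₂ − sin φ₁ cos φ₂ cos Δλ = 0.002502
θ = atan2(y, x) = 14.9370° → 14.9370° (mod 360°)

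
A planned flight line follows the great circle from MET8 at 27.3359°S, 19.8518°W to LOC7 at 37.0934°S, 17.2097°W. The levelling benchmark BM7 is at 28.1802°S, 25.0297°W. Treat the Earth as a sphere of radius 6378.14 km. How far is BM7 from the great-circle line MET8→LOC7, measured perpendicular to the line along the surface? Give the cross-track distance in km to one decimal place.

518.6 km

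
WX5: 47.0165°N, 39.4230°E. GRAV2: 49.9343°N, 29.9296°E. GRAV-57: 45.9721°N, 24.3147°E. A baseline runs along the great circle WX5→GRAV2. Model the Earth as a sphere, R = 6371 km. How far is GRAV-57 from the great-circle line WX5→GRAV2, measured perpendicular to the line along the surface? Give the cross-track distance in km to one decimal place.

552.9 km

δ₁₃ = central angle WX5→GRAV-57 = 0.182157 rad  (haversine)
θ₁₃ = bearing WX5→GRAV-57 = 269.793°,  θ₁₂ = bearing WX5→GRAV2 = 298.379°
dₓₜ = R·arcsin(sin δ₁₃ · sin(θ₁₃ − θ₁₂)) = 6371·arcsin(0.18115·sin(-28.586°)) = -552.908 km
|dₓₜ| = 552.908 km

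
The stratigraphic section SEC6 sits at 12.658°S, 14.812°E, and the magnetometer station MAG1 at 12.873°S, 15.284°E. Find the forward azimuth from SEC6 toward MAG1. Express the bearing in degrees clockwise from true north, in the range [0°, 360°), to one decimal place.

115.1°

Δλ = 0.4720°
y = sin Δλ · cos φ₂ = 0.008031
x = cos φ₁ sin φ₂ − sin φ₁ cos φ₂ cos Δλ = -0.003760
θ = atan2(y, x) = 115.0871° → 115.0871° (mod 360°)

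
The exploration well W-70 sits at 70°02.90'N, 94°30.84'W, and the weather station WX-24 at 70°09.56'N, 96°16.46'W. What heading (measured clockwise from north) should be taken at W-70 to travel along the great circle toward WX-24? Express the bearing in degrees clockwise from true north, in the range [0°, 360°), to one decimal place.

W-70: φ = +70.04833°, λ = -94.51400°
WX-24: φ = +70.15933°, λ = -96.27433°
Δλ = -1.7603°
y = sin Δλ · cos φ₂ = -0.010426
x = cos φ₁ sin φ₂ − sin φ₁ cos φ₂ cos Δλ = 0.002088
θ = atan2(y, x) = -78.6761° → 281.3239° (mod 360°)

281.3°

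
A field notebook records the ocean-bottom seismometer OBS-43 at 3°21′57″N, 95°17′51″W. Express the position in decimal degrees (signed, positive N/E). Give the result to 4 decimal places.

+3.3658°, -95.2975°

lat: 3.3658° N → +3.3658°
lon: 95.2975° W → -95.2975°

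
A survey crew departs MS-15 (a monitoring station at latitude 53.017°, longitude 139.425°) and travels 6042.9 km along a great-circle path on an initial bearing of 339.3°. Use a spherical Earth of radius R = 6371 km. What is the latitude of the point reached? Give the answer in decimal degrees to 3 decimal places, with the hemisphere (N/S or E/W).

67.351°N

δ = d/R = 6042.9/6371 = 0.948501 rad
φ₂ = arcsin(sin φ₁ cos δ + cos φ₁ sin δ cos θ)
   = arcsin(0.79881·0.58290 + 0.60158·0.81254·0.93544) = 67.35118°
λ₂ = λ₁ + atan2(sin θ sin δ cos φ₁, cos δ − sin φ₁ sin φ₂) = 7.65719°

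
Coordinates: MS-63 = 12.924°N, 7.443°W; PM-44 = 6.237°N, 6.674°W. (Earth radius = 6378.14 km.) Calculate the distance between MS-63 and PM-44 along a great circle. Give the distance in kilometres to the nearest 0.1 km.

Δφ = -6.6870°,  Δλ = 0.7690°
a = sin²(Δφ/2) + cos φ₁ cos φ₂ sin²(Δλ/2) = 0.003445
c = 2·arcsin(√a) = 0.117457 rad = 6.7298°
d = R·c = 6378.14 × 0.117457 = 749.2 km

749.2 km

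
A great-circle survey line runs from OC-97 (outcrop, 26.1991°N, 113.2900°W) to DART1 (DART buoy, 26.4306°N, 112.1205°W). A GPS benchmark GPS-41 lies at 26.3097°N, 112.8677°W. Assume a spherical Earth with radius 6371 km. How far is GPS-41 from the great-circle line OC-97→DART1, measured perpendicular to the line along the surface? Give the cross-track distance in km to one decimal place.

δ₁₃ = central angle OC-97→GPS-41 = 0.006886 rad  (haversine)
θ₁₃ = bearing OC-97→GPS-41 = 73.628°,  θ₁₂ = bearing OC-97→DART1 = 77.288°
dₓₜ = R·arcsin(sin δ₁₃ · sin(θ₁₃ − θ₁₂)) = 6371·arcsin(0.00689·sin(-3.661°)) = -2.801 km
|dₓₜ| = 2.801 km

2.8 km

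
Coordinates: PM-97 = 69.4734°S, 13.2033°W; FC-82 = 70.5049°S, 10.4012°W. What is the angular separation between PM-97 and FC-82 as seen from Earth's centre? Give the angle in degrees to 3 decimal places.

1.408°

Δφ = -1.0315°,  Δλ = 2.8021°
a = sin²(Δφ/2) + cos φ₁ cos φ₂ sin²(Δλ/2) = 0.000151
c = 2·arcsin(√a) = 0.024576 rad = 1.4081°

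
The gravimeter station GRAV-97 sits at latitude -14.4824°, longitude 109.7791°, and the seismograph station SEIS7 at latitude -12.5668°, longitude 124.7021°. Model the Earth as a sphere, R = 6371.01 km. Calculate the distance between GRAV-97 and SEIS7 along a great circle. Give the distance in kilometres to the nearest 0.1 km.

Δφ = 1.9156°,  Δλ = 14.9230°
a = sin²(Δφ/2) + cos φ₁ cos φ₂ sin²(Δλ/2) = 0.016216
c = 2·arcsin(√a) = 0.255378 rad = 14.6321°
d = R·c = 6371.01 × 0.255378 = 1627.0 km

1627.0 km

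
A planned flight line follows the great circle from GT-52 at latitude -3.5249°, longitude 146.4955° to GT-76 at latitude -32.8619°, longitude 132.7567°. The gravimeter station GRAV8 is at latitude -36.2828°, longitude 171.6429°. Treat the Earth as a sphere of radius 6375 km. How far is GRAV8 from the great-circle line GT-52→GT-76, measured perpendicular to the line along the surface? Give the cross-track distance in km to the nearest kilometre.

3506 km

δ₁₃ = central angle GT-52→GRAV8 = 0.700214 rad  (haversine)
θ₁₃ = bearing GT-52→GRAV8 = 147.886°,  θ₁₂ = bearing GT-52→GT-76 = 202.095°
dₓₜ = R·arcsin(sin δ₁₃ · sin(θ₁₃ − θ₁₂)) = 6375·arcsin(0.64438·sin(-54.208°)) = -3506.261 km
|dₓₜ| = 3506.261 km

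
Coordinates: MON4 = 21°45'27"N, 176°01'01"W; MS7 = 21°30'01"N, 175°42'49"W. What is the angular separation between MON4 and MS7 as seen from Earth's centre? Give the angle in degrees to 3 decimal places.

0.382°

MON4: φ = +21.75750°, λ = -176.01694°
MS7: φ = +21.50028°, λ = -175.71361°
Δφ = -0.2572°,  Δλ = 0.3033°
a = sin²(Δφ/2) + cos φ₁ cos φ₂ sin²(Δλ/2) = 0.000011
c = 2·arcsin(√a) = 0.006661 rad = 0.3817°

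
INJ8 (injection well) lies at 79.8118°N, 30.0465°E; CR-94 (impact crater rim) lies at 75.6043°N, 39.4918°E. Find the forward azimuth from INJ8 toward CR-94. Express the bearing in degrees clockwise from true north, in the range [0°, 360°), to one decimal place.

149.8°

Δλ = 9.4453°
y = sin Δλ · cos φ₂ = 0.040800
x = cos φ₁ sin φ₂ − sin φ₁ cos φ₂ cos Δλ = -0.070051
θ = atan2(y, x) = 149.7825° → 149.7825° (mod 360°)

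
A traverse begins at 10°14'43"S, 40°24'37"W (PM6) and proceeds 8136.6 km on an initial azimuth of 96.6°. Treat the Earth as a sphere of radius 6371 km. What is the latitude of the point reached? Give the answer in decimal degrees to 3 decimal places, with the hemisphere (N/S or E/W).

9.192°S

PM6: φ = -10.24528°, λ = -40.41028°
δ = d/R = 8136.6/6371 = 1.277131 rad
φ₂ = arcsin(sin φ₁ cos δ + cos φ₁ sin δ cos θ)
   = arcsin(-0.17786·0.28946 + 0.98406·0.95719·-0.11494) = -9.19221°
λ₂ = λ₁ + atan2(sin θ sin δ cos φ₁, cos δ − sin φ₁ sin φ₂) = 34.00097°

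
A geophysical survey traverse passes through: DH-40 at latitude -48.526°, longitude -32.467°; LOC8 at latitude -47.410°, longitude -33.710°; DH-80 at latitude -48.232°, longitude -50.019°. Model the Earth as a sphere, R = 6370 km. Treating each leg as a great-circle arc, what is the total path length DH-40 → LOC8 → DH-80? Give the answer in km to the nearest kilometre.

1373 km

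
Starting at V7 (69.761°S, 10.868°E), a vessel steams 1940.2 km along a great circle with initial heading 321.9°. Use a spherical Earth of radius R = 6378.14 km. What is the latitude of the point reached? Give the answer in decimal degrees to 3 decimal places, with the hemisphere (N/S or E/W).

δ = d/R = 1940.2/6378.14 = 0.304195 rad
φ₂ = arcsin(sin φ₁ cos δ + cos φ₁ sin δ cos θ)
   = arcsin(-0.93826·0.95409 + 0.34594·0.29953·0.78694) = -54.45320°
λ₂ = λ₁ + atan2(sin θ sin δ cos φ₁, cos δ − sin φ₁ sin φ₂) = -7.66810°

54.453°S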